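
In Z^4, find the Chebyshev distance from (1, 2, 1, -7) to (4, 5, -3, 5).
12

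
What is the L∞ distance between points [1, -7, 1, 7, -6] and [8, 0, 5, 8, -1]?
7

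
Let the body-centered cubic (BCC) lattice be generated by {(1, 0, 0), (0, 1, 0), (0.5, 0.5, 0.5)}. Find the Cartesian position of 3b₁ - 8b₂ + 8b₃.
(7, -4, 4)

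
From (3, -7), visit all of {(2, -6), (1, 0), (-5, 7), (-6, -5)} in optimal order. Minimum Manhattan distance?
34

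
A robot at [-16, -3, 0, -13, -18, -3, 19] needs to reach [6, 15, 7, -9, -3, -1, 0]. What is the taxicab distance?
87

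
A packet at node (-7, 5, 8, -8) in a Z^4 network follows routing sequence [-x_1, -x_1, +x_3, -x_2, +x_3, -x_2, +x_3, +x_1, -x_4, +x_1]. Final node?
(-7, 3, 11, -9)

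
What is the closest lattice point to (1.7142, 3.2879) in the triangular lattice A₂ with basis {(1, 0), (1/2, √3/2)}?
(2, 3.464)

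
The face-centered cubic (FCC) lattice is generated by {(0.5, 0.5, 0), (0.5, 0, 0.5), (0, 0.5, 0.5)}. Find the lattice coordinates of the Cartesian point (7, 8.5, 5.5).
10b₁ + 4b₂ + 7b₃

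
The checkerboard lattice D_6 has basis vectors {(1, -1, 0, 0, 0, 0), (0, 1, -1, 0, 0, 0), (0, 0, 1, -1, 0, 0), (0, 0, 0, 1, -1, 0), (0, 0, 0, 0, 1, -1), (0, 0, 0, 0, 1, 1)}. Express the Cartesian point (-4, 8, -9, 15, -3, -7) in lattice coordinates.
-4b₁ + 4b₂ - 5b₃ + 10b₄ + 7b₅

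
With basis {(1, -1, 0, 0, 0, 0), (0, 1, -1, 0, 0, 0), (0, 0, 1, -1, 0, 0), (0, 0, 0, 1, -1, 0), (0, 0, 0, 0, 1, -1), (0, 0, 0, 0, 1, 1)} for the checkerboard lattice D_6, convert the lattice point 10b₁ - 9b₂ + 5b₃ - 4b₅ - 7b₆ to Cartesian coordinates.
(10, -19, 14, -5, -11, -3)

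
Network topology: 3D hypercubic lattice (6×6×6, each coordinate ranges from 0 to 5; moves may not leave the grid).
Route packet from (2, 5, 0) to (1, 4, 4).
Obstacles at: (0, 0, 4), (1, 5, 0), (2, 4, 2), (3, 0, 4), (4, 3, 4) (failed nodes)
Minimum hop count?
6
(one shortest path: (2, 5, 0) → (2, 4, 0) → (1, 4, 0) → (1, 4, 1) → (1, 4, 2) → (1, 4, 3) → (1, 4, 4))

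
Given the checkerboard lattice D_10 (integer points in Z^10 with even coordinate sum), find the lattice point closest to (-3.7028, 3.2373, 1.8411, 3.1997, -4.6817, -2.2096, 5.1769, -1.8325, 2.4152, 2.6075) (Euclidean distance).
(-4, 3, 2, 3, -5, -2, 5, -2, 3, 3)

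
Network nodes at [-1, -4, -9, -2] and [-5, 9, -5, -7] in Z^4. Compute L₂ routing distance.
15.0333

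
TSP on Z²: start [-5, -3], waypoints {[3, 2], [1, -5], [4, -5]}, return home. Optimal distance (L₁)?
32
(one optimal route: (-5, -3) → (3, 2) → (4, -5) → (1, -5) → (-5, -3))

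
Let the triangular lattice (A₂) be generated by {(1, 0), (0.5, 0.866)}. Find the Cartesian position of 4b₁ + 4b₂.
(6, 3.464)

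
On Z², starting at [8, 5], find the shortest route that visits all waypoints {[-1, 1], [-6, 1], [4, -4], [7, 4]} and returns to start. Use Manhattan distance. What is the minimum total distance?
46
(one optimal route: (8, 5) → (-1, 1) → (-6, 1) → (4, -4) → (7, 4) → (8, 5))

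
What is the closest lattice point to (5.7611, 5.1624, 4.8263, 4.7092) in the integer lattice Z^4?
(6, 5, 5, 5)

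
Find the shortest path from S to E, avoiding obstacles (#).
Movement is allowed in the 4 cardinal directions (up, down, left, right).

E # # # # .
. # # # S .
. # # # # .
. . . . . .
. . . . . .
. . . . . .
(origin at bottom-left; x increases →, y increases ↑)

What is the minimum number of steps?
11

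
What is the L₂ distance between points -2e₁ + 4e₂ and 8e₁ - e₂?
11.1803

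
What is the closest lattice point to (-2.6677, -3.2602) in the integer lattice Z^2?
(-3, -3)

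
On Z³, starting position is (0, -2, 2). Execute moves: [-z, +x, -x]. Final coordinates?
(0, -2, 1)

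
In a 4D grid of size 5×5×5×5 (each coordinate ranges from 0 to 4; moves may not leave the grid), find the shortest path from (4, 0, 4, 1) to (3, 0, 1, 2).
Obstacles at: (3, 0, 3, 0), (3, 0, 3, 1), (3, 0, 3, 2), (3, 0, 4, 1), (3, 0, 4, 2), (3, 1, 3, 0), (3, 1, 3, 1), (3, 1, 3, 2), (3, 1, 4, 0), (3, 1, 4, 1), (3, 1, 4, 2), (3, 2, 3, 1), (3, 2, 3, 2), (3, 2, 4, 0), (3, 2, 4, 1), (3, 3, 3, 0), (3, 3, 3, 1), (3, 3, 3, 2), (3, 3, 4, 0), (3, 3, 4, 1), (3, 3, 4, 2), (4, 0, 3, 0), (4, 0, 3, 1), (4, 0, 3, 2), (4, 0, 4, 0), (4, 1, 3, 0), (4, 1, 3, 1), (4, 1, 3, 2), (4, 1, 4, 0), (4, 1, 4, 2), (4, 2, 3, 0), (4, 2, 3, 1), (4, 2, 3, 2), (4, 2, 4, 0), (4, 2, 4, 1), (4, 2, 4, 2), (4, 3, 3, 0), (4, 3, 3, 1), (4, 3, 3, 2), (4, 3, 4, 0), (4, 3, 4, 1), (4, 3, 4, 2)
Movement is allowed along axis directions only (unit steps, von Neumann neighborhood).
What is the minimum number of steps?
7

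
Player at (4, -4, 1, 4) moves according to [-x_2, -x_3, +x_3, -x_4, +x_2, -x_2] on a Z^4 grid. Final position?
(4, -5, 1, 3)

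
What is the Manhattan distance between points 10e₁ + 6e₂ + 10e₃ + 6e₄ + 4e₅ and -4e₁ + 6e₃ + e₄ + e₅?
32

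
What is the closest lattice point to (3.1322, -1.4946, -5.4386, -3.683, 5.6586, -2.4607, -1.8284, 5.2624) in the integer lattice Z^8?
(3, -1, -5, -4, 6, -2, -2, 5)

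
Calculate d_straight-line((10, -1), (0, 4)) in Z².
11.1803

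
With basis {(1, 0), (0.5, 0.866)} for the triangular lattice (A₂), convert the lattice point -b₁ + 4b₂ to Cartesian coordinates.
(1, 3.464)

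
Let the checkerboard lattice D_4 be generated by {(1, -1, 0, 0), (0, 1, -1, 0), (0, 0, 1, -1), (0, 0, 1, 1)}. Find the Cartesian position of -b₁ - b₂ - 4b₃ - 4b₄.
(-1, 0, -7, 0)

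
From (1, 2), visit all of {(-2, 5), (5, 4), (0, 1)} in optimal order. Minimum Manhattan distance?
16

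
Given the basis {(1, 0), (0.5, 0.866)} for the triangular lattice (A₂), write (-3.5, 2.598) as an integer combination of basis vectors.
-5b₁ + 3b₂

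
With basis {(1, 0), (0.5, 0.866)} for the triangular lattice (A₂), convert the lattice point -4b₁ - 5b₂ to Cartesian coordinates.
(-6.5, -4.33)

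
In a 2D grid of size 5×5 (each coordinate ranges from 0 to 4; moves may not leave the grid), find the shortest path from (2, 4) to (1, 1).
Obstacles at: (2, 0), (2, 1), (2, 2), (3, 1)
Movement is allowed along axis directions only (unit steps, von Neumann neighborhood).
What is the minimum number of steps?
4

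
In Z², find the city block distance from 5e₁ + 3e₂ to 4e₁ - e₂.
5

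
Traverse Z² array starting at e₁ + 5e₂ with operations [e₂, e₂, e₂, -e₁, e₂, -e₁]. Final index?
(-1, 9)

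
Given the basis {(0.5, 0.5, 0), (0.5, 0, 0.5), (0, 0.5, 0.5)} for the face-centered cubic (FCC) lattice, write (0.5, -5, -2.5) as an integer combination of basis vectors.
-2b₁ + 3b₂ - 8b₃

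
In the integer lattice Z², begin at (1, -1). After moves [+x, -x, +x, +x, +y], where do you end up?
(3, 0)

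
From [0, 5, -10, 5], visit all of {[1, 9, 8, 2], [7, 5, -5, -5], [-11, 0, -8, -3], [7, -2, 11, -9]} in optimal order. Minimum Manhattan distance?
112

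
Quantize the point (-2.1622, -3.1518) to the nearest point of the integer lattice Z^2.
(-2, -3)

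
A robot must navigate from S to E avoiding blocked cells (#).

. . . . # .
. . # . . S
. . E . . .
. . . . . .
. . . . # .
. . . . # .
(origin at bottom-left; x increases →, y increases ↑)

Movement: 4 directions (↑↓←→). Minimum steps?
4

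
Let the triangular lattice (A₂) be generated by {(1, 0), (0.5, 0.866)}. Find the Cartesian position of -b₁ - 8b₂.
(-5, -6.928)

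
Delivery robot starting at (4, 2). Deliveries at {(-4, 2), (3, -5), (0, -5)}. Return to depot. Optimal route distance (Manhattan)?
30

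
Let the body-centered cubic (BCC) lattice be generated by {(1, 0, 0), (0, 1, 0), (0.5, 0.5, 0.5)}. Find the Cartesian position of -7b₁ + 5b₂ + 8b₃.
(-3, 9, 4)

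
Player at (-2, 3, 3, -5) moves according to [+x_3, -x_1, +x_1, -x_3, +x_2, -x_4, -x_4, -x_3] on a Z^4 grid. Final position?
(-2, 4, 2, -7)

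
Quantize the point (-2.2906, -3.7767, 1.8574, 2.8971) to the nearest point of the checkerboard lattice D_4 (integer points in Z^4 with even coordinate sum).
(-3, -4, 2, 3)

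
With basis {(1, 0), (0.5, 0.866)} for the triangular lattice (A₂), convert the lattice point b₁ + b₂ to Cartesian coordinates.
(1.5, 0.866)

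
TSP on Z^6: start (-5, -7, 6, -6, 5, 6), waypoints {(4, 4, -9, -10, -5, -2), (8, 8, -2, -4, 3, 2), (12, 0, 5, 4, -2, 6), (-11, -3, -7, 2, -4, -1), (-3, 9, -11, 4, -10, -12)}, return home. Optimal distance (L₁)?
244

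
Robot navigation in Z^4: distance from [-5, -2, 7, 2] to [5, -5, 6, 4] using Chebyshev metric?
10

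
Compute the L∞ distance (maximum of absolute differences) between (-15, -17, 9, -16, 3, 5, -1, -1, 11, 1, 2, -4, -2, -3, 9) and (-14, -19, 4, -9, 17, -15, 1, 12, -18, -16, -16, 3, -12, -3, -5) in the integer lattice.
29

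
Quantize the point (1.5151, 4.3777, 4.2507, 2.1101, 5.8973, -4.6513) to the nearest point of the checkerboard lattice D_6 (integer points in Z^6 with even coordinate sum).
(1, 4, 4, 2, 6, -5)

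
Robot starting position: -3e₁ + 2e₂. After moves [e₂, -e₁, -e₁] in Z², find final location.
(-5, 3)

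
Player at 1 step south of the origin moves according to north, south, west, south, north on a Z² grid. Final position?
(-1, -1)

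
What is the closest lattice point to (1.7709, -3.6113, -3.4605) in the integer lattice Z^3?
(2, -4, -3)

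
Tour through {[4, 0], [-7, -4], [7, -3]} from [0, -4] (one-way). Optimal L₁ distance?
28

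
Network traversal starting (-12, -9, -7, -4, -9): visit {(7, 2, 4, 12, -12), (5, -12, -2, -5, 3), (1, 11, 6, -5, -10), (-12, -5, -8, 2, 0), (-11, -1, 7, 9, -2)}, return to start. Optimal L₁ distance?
208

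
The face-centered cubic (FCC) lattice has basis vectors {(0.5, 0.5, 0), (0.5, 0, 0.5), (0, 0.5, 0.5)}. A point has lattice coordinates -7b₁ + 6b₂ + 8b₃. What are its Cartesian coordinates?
(-0.5, 0.5, 7)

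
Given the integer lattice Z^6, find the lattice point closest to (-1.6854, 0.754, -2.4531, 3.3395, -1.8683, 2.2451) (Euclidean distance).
(-2, 1, -2, 3, -2, 2)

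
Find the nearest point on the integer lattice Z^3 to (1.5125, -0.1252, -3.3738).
(2, 0, -3)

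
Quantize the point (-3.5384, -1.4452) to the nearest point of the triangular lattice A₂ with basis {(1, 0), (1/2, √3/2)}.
(-4, -1.732)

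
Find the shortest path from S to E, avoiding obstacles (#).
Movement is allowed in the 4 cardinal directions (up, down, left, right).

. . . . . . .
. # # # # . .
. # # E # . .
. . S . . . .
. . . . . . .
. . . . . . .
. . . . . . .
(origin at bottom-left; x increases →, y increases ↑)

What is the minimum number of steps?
2
(one shortest path: (2, 3) → (3, 3) → (3, 4))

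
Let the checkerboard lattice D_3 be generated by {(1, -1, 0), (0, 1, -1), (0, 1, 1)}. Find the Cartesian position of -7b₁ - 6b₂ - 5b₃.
(-7, -4, 1)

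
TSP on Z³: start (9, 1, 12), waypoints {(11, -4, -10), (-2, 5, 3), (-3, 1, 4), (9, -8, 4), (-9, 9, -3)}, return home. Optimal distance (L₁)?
120
(one optimal route: (9, 1, 12) → (-3, 1, 4) → (-2, 5, 3) → (-9, 9, -3) → (11, -4, -10) → (9, -8, 4) → (9, 1, 12))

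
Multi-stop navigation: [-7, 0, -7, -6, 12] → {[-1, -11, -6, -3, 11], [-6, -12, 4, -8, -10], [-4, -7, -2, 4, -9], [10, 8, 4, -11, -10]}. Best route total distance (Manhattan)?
125
(one optimal route: (-7, 0, -7, -6, 12) → (-1, -11, -6, -3, 11) → (-4, -7, -2, 4, -9) → (-6, -12, 4, -8, -10) → (10, 8, 4, -11, -10))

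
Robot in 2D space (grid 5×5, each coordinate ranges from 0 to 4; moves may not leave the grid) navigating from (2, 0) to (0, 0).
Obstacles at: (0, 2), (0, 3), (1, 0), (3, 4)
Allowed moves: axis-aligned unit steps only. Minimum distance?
4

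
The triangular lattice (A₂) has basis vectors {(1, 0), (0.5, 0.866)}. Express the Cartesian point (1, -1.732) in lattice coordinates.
2b₁ - 2b₂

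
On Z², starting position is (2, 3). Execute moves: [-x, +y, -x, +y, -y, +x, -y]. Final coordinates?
(1, 3)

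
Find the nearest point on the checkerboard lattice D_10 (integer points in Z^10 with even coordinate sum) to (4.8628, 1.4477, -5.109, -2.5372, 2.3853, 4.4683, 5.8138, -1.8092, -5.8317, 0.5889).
(5, 1, -5, -3, 2, 5, 6, -2, -6, 1)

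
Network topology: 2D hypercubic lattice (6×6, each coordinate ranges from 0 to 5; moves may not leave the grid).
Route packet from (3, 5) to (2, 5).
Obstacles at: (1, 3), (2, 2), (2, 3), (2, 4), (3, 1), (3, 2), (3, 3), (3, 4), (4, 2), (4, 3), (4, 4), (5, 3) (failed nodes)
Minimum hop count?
1
(one shortest path: (3, 5) → (2, 5))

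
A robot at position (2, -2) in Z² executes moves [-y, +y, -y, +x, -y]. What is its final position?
(3, -4)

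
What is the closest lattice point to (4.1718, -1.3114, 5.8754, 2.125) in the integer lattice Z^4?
(4, -1, 6, 2)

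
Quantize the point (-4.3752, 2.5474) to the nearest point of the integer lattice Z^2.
(-4, 3)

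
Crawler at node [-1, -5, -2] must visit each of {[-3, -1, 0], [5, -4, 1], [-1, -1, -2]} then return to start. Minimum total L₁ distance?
30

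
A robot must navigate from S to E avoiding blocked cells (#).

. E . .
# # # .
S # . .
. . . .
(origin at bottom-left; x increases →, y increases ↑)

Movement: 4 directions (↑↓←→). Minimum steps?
9
(one shortest path: (0, 1) → (0, 0) → (1, 0) → (2, 0) → (3, 0) → (3, 1) → (3, 2) → (3, 3) → (2, 3) → (1, 3))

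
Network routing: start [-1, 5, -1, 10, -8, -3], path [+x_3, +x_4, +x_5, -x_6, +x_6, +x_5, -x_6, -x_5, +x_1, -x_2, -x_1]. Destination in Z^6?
(-1, 4, 0, 11, -7, -4)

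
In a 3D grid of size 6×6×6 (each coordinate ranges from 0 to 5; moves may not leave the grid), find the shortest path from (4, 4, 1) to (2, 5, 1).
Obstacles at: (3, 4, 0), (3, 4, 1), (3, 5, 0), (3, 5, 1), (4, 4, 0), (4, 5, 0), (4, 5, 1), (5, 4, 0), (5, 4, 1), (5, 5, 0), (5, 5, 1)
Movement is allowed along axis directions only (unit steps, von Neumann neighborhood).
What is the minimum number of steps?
5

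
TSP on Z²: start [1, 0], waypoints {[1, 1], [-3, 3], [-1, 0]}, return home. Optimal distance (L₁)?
14
(one optimal route: (1, 0) → (1, 1) → (-3, 3) → (-1, 0) → (1, 0))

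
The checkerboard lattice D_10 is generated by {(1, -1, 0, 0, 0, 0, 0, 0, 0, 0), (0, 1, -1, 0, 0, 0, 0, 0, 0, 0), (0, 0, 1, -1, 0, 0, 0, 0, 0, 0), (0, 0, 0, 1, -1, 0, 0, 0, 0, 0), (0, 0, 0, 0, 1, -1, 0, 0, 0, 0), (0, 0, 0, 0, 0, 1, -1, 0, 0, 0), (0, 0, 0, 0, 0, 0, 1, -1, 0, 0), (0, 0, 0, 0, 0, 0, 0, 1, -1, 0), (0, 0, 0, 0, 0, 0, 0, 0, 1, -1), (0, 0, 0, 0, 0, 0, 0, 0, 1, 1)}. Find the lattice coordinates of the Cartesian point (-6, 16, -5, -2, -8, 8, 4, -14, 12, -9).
-6b₁ + 10b₂ + 5b₃ + 3b₄ - 5b₅ + 3b₆ + 7b₇ - 7b₈ + 7b₉ - 2b₁₀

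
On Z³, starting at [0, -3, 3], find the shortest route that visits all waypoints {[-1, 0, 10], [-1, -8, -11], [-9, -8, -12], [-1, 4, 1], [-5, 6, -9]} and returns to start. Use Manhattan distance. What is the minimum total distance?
90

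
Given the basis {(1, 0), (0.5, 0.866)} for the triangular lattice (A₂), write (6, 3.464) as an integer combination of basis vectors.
4b₁ + 4b₂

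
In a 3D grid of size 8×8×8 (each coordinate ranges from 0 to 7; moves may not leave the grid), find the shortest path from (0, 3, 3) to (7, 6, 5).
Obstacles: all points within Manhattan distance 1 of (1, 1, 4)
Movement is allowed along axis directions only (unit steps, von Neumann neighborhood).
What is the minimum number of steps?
12
(one shortest path: (0, 3, 3) → (1, 3, 3) → (2, 3, 3) → (3, 3, 3) → (4, 3, 3) → (5, 3, 3) → (6, 3, 3) → (7, 3, 3) → (7, 4, 3) → (7, 5, 3) → (7, 6, 3) → (7, 6, 4) → (7, 6, 5))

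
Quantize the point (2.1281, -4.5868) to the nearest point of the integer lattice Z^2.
(2, -5)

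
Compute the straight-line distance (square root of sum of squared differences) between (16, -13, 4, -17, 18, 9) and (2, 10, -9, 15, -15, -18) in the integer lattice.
61.1228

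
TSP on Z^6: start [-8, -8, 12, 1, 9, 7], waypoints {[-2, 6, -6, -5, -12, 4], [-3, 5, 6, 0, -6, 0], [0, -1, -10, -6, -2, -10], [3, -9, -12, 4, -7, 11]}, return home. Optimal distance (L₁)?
222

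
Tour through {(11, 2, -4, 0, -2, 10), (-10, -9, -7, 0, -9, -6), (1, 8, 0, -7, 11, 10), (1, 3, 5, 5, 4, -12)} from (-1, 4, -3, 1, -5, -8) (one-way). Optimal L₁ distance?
177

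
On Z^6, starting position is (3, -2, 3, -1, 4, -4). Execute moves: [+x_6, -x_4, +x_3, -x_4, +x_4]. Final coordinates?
(3, -2, 4, -2, 4, -3)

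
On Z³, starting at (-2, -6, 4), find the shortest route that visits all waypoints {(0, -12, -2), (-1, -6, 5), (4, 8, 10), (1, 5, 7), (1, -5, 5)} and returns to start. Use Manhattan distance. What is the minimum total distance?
76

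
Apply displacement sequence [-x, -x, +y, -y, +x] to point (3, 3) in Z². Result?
(2, 3)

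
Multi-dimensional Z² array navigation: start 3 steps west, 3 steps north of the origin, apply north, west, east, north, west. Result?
(-4, 5)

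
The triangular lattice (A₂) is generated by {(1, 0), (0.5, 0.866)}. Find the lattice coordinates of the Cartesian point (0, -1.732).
b₁ - 2b₂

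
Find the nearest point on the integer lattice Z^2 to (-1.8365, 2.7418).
(-2, 3)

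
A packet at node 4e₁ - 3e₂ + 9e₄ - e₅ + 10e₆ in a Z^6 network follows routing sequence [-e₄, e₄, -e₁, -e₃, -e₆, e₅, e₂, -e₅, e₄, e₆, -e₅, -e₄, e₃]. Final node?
(3, -2, 0, 9, -2, 10)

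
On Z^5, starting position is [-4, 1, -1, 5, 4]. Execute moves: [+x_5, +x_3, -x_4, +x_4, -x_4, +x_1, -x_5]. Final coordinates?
(-3, 1, 0, 4, 4)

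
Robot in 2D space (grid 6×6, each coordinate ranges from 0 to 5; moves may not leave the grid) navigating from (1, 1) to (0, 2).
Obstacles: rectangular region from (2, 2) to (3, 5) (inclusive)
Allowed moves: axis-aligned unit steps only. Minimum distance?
2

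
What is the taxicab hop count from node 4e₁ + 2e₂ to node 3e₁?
3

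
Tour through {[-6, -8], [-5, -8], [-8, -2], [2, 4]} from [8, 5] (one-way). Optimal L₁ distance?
32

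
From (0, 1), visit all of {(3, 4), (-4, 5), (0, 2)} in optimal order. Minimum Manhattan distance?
14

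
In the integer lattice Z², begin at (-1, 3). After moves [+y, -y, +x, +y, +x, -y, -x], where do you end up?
(0, 3)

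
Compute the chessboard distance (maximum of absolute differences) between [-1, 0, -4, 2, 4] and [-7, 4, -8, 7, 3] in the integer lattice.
6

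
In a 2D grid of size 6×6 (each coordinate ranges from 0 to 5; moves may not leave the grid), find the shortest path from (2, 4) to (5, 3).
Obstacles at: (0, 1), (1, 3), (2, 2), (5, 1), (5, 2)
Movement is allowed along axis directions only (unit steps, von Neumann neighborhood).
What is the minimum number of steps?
4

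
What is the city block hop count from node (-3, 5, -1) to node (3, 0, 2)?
14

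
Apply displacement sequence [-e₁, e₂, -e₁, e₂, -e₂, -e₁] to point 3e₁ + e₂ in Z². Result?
(0, 2)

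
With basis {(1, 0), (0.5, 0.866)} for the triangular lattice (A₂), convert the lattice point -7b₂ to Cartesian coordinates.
(-3.5, -6.062)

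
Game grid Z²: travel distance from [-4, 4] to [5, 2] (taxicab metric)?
11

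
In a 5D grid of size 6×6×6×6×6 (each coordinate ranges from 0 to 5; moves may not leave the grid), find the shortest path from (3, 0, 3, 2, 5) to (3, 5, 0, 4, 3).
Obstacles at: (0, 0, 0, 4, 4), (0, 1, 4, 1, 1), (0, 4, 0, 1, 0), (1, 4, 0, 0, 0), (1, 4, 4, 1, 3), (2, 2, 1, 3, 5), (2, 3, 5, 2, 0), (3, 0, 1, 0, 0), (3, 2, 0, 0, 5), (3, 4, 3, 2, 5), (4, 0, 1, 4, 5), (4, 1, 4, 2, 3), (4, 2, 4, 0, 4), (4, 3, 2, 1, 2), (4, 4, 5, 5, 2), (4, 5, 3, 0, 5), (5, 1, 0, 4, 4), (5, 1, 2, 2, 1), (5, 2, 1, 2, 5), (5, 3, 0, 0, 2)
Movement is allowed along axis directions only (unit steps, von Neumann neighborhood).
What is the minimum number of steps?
12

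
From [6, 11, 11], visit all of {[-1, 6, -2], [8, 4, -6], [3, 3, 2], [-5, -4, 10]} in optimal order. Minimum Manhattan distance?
75
(one optimal route: (6, 11, 11) → (8, 4, -6) → (-1, 6, -2) → (3, 3, 2) → (-5, -4, 10))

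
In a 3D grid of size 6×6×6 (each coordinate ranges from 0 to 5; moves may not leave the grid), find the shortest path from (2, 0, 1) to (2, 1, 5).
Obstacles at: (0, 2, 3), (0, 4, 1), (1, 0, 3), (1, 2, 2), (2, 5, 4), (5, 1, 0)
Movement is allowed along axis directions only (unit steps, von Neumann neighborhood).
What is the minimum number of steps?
5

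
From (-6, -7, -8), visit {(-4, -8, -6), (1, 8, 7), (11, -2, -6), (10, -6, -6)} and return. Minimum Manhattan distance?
96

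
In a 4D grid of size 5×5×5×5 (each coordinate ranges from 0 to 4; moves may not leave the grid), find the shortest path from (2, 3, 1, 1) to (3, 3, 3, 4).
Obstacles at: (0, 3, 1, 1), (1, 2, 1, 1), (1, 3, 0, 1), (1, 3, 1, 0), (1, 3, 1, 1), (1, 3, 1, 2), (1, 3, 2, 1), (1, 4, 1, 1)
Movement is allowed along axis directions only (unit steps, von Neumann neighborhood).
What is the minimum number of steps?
6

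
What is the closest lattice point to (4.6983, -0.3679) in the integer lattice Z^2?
(5, 0)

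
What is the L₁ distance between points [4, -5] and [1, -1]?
7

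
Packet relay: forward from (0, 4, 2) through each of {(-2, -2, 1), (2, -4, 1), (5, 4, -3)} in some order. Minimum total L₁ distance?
30
(one optimal route: (0, 4, 2) → (-2, -2, 1) → (2, -4, 1) → (5, 4, -3))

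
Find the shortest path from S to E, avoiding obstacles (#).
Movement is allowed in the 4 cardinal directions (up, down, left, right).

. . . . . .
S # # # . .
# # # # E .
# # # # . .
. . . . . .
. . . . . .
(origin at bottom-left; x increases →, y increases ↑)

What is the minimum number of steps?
7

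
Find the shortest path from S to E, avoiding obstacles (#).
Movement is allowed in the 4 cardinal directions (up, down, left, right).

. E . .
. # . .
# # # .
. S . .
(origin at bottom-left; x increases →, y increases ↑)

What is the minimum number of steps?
7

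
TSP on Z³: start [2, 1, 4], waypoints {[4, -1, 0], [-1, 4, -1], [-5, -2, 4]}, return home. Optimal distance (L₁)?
44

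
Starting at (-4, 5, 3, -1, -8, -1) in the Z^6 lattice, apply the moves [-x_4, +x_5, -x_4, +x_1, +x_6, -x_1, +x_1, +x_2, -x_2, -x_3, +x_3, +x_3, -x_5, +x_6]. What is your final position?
(-3, 5, 4, -3, -8, 1)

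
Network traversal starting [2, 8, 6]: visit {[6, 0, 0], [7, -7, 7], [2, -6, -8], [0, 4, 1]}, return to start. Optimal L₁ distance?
82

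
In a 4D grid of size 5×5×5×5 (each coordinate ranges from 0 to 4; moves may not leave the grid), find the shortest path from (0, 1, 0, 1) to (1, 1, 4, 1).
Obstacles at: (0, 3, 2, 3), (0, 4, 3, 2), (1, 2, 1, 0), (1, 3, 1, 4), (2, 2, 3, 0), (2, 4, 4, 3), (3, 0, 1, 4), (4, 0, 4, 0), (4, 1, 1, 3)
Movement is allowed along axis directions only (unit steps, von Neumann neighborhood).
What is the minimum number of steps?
5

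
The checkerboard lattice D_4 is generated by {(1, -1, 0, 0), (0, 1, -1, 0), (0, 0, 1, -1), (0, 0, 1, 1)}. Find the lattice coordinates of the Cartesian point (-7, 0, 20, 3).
-7b₁ - 7b₂ + 5b₃ + 8b₄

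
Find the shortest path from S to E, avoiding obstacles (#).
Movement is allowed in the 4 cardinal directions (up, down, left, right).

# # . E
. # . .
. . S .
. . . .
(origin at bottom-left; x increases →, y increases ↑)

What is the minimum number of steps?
3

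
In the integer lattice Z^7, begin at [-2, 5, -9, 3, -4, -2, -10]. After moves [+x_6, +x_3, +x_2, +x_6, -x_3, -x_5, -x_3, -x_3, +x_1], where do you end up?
(-1, 6, -11, 3, -5, 0, -10)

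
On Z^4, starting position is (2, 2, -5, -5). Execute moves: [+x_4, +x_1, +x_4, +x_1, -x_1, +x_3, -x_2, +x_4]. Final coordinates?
(3, 1, -4, -2)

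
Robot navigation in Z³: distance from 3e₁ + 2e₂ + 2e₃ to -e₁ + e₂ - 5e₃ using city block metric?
12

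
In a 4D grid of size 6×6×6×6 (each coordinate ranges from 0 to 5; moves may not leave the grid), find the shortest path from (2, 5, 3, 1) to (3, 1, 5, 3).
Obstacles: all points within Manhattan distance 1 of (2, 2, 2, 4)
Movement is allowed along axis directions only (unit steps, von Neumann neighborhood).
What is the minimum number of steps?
9
(one shortest path: (2, 5, 3, 1) → (3, 5, 3, 1) → (3, 4, 3, 1) → (3, 3, 3, 1) → (3, 2, 3, 1) → (3, 1, 3, 1) → (3, 1, 4, 1) → (3, 1, 5, 1) → (3, 1, 5, 2) → (3, 1, 5, 3))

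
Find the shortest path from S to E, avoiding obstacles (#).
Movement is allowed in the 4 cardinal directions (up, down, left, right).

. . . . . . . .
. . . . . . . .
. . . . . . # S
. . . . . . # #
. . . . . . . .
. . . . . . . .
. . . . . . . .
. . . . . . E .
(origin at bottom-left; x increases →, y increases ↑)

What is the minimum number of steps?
10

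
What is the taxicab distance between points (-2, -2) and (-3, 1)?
4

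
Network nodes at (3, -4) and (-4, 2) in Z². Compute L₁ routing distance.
13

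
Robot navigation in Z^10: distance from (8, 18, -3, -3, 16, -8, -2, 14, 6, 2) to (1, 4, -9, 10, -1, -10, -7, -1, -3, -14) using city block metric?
104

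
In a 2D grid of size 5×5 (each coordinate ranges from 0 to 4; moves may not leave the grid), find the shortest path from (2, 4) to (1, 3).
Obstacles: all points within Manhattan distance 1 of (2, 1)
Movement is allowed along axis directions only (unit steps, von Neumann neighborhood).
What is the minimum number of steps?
2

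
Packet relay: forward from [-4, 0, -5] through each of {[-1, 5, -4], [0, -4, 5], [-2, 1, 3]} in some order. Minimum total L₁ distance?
30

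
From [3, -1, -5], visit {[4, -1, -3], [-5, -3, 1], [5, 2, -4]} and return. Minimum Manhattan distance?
42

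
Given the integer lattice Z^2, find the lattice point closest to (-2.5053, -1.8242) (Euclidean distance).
(-3, -2)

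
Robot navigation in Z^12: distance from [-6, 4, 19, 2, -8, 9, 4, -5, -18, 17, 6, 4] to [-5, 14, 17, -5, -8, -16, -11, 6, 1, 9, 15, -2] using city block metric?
113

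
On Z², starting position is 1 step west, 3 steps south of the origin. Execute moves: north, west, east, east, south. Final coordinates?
(0, -3)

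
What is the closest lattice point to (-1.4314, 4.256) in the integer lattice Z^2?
(-1, 4)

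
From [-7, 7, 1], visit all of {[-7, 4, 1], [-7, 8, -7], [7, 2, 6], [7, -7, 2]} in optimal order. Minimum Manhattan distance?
55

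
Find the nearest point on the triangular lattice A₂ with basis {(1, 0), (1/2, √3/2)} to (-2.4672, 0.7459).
(-2.5, 0.866)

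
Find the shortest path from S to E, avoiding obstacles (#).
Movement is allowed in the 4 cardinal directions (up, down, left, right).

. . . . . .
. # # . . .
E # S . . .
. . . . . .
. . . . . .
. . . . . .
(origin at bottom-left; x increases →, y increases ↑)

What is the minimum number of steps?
4
(one shortest path: (2, 3) → (2, 2) → (1, 2) → (0, 2) → (0, 3))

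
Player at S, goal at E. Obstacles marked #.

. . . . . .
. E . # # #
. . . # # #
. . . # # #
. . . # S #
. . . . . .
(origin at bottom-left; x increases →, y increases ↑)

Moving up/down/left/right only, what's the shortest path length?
8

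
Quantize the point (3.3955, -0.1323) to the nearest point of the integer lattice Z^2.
(3, 0)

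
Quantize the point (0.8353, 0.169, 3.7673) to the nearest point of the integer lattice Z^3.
(1, 0, 4)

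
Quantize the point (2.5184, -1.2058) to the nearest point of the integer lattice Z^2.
(3, -1)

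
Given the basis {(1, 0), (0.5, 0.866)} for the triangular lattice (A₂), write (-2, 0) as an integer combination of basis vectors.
-2b₁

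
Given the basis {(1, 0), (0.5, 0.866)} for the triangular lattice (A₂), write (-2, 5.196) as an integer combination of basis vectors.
-5b₁ + 6b₂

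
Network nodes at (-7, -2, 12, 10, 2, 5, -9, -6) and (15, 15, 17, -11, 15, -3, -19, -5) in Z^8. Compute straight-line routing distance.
39.6611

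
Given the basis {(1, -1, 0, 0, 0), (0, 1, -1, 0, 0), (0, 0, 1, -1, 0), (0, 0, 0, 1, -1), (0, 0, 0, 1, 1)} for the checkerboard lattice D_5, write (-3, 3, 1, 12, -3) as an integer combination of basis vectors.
-3b₁ + b₃ + 8b₄ + 5b₅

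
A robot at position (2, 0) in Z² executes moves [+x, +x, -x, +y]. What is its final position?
(3, 1)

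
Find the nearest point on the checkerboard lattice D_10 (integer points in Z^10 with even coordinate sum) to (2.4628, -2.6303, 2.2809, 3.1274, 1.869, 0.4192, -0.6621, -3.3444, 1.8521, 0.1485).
(2, -3, 2, 3, 2, 0, -1, -3, 2, 0)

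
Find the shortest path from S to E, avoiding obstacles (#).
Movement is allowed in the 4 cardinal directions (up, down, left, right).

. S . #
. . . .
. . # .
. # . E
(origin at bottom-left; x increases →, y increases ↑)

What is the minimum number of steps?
5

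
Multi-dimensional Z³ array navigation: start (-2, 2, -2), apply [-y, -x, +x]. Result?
(-2, 1, -2)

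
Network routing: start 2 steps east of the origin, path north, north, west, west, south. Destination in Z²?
(0, 1)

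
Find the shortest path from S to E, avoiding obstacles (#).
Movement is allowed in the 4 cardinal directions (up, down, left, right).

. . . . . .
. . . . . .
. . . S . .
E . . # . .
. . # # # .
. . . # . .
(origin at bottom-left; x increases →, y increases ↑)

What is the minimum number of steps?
4
(one shortest path: (3, 3) → (2, 3) → (1, 3) → (0, 3) → (0, 2))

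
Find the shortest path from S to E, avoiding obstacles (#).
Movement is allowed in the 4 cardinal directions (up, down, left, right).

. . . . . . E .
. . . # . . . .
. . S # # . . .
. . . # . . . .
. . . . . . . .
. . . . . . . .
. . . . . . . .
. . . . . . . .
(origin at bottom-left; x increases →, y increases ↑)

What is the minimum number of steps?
6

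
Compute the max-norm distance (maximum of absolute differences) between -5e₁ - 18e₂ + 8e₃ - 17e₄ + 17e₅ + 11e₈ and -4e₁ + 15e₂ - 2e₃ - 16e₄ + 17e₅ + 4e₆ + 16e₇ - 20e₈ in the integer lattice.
33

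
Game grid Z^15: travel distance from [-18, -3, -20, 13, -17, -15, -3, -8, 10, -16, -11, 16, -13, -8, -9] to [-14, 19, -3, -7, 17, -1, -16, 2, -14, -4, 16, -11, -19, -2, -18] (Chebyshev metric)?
34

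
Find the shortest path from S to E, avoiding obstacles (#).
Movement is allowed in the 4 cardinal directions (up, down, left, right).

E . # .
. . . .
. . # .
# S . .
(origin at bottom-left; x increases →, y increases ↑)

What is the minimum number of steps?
4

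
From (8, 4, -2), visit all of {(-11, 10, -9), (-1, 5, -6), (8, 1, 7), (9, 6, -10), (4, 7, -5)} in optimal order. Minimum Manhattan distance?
72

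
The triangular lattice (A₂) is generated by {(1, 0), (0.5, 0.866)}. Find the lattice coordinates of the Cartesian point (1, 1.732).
2b₂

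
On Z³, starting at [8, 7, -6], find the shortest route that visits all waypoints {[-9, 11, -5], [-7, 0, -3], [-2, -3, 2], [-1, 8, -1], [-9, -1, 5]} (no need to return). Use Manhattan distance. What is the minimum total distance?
68
(one optimal route: (8, 7, -6) → (-1, 8, -1) → (-9, 11, -5) → (-7, 0, -3) → (-9, -1, 5) → (-2, -3, 2))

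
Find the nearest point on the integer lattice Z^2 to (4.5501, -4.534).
(5, -5)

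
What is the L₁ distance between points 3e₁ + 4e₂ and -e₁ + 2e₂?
6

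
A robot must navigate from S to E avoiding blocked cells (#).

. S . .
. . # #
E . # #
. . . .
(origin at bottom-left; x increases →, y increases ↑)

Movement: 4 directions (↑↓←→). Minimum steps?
3
(one shortest path: (1, 3) → (0, 3) → (0, 2) → (0, 1))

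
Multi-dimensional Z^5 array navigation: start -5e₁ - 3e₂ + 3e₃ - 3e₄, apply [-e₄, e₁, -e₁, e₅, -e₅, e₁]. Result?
(-4, -3, 3, -4, 0)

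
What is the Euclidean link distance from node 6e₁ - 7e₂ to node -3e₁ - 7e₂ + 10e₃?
13.4536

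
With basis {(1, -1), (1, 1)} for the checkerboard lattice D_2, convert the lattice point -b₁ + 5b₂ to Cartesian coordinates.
(4, 6)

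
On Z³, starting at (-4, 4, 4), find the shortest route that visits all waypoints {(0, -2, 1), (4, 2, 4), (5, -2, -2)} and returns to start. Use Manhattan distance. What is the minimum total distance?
42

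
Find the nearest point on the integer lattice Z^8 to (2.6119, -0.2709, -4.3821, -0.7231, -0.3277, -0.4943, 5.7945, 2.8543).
(3, 0, -4, -1, 0, 0, 6, 3)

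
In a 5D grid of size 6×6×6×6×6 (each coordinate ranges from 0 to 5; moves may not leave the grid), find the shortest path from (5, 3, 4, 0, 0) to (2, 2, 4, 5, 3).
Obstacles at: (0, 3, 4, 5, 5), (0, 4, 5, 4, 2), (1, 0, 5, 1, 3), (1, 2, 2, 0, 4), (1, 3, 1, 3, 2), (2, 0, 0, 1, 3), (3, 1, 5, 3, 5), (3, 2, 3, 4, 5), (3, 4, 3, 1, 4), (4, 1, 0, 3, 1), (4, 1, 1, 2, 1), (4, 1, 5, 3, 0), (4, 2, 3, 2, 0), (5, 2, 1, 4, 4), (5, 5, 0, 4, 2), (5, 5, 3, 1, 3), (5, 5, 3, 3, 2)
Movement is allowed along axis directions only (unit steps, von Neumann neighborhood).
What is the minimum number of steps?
12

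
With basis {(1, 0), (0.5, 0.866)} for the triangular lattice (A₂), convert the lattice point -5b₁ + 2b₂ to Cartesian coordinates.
(-4, 1.732)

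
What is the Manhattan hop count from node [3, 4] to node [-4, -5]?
16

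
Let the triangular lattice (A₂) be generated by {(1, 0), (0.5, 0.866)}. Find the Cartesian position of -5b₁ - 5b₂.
(-7.5, -4.33)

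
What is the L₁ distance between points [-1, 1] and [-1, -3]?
4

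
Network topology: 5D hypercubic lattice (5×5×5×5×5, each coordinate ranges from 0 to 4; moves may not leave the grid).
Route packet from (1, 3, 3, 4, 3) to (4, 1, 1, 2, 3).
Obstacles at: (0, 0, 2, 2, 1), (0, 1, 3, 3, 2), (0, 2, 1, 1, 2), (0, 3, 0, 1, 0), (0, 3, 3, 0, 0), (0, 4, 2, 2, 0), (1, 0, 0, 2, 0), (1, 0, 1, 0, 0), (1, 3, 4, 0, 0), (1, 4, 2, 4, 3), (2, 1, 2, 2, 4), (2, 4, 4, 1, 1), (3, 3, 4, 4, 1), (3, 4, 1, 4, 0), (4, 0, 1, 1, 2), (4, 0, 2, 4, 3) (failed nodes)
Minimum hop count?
9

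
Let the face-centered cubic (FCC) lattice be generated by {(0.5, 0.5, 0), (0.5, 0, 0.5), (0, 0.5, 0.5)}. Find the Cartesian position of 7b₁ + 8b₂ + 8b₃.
(7.5, 7.5, 8)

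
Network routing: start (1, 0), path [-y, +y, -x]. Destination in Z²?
(0, 0)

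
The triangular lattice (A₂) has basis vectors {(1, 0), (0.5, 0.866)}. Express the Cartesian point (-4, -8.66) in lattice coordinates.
b₁ - 10b₂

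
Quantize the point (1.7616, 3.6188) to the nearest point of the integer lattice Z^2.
(2, 4)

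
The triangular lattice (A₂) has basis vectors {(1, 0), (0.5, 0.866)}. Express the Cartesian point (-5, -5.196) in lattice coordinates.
-2b₁ - 6b₂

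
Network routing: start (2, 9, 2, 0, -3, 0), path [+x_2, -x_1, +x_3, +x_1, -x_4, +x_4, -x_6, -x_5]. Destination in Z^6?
(2, 10, 3, 0, -4, -1)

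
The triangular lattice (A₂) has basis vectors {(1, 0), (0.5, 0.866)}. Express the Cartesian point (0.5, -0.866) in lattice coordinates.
b₁ - b₂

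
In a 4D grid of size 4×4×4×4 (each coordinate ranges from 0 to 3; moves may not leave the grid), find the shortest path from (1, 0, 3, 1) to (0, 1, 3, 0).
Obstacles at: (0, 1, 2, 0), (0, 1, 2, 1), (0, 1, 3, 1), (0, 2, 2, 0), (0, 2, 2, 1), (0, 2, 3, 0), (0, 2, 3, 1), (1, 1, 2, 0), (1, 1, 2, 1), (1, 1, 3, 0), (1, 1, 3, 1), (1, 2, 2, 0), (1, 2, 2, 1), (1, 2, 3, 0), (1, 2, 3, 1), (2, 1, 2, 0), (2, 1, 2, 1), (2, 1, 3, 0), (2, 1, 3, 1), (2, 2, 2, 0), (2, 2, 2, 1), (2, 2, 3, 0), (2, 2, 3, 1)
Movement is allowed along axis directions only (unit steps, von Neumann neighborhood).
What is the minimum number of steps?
3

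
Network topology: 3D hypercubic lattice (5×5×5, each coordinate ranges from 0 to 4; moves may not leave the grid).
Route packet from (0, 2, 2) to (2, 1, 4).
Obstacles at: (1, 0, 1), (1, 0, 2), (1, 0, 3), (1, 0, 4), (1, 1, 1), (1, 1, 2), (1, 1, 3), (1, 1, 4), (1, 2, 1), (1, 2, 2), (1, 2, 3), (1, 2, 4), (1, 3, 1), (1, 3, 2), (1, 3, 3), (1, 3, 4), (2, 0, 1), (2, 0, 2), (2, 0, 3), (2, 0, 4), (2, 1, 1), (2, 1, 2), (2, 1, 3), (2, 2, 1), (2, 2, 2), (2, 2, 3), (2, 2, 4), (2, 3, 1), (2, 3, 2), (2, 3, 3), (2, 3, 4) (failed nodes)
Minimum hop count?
11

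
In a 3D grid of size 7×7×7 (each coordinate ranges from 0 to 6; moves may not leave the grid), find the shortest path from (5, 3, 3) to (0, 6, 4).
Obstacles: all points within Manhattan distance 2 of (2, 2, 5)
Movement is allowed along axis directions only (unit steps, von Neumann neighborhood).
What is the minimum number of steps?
9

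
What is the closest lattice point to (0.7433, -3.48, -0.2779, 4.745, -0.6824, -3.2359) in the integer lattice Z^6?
(1, -3, 0, 5, -1, -3)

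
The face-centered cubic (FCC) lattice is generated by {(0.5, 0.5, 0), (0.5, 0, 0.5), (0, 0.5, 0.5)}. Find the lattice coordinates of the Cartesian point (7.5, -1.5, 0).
6b₁ + 9b₂ - 9b₃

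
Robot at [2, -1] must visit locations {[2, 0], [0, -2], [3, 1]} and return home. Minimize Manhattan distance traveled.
12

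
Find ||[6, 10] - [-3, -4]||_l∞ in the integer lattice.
14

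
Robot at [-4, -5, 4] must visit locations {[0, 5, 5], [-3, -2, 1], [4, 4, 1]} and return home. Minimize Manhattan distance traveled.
44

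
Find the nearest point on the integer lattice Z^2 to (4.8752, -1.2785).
(5, -1)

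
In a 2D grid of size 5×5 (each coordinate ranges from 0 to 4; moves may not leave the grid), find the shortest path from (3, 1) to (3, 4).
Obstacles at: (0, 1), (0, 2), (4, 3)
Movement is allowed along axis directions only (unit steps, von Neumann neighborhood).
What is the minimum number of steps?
3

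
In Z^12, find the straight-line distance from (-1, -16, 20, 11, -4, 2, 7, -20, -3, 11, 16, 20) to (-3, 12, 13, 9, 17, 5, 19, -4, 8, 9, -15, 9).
53.8331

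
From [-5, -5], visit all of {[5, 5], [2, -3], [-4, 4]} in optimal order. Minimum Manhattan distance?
30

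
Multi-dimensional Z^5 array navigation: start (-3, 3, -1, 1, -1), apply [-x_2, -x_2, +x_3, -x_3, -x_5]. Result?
(-3, 1, -1, 1, -2)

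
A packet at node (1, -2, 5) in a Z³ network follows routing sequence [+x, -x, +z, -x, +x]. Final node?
(1, -2, 6)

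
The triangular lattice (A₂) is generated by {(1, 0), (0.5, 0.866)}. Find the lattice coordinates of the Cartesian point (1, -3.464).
3b₁ - 4b₂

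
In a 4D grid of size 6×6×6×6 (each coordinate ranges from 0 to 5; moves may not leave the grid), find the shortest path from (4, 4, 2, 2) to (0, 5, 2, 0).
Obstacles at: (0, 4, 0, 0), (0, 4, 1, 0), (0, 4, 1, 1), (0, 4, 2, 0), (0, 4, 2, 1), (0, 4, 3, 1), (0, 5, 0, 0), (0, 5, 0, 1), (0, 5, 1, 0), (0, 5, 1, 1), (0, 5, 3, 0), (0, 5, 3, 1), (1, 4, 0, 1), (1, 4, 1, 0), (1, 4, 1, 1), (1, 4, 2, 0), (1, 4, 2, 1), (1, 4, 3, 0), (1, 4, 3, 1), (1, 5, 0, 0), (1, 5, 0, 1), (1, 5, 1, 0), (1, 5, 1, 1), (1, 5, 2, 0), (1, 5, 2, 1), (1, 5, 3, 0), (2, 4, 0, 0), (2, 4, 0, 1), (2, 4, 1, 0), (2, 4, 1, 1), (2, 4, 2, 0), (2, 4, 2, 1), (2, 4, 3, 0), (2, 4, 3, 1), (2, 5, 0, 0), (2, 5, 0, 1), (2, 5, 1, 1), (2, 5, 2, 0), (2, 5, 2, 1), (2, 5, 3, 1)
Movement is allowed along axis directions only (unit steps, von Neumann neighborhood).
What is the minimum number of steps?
7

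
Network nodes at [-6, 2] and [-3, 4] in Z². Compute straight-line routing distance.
3.60555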